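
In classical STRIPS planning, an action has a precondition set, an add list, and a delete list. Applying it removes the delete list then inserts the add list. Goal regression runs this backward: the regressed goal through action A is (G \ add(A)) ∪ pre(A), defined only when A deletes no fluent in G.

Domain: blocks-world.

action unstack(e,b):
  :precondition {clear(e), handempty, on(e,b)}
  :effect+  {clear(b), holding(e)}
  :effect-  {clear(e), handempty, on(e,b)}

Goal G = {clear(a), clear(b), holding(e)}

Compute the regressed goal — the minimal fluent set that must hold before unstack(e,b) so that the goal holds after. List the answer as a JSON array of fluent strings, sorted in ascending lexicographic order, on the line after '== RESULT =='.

Compute (G \ add) ∪ pre:
  G ∩ del = {}  (empty — regression defined)
  G \ add = {clear(a), clear(b), holding(e)} \ {clear(b), holding(e)} = {clear(a)}
  ∪ pre   = {clear(a)} ∪ {clear(e), handempty, on(e,b)}
          = {clear(a), clear(e), handempty, on(e,b)}

== RESULT ==
["clear(a)", "clear(e)", "handempty", "on(e,b)"]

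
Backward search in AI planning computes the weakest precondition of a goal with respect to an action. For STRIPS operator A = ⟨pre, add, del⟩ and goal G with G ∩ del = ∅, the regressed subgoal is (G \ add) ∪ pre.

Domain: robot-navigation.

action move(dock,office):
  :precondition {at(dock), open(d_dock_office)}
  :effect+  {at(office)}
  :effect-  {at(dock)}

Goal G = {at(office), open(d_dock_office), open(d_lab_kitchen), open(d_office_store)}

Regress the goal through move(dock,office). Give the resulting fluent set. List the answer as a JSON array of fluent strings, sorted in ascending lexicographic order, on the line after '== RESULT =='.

Regress:
  G ∩ del = {}  (empty — regression defined)
  G \ add = {at(office), open(d_dock_office), open(d_lab_kitchen), open(d_office_store)} \ {at(office)} = {open(d_dock_office), open(d_lab_kitchen), open(d_office_store)}
  ∪ pre   = {open(d_dock_office), open(d_lab_kitchen), open(d_office_store)} ∪ {at(dock), open(d_dock_office)}
          = {at(dock), open(d_dock_office), open(d_lab_kitchen), open(d_office_store)}

== RESULT ==
["at(dock)", "open(d_dock_office)", "open(d_lab_kitchen)", "open(d_office_store)"]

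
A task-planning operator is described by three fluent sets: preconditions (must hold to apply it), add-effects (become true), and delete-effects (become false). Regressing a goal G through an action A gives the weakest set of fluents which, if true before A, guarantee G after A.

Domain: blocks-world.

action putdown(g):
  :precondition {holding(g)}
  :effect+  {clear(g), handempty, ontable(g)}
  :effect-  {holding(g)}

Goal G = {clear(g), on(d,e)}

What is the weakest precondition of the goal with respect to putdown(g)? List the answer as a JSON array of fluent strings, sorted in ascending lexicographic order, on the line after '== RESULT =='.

Compute (G \ add) ∪ pre:
  G ∩ del = {}  (empty — regression defined)
  G \ add = {clear(g), on(d,e)} \ {clear(g), handempty, ontable(g)} = {on(d,e)}
  ∪ pre   = {on(d,e)} ∪ {holding(g)}
          = {holding(g), on(d,e)}

== RESULT ==
["holding(g)", "on(d,e)"]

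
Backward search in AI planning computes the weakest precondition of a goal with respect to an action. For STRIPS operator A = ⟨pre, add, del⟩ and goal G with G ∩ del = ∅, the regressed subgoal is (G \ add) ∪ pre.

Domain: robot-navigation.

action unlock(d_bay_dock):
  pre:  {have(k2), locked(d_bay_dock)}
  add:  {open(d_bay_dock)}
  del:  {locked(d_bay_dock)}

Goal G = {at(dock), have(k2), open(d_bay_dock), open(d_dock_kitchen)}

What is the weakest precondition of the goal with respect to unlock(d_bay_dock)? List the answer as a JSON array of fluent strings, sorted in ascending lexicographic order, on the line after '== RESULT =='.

Compute (G \ add) ∪ pre:
  G ∩ del = {}  (empty — regression defined)
  G \ add = {at(dock), have(k2), open(d_bay_dock), open(d_dock_kitchen)} \ {open(d_bay_dock)} = {at(dock), have(k2), open(d_dock_kitchen)}
  ∪ pre   = {at(dock), have(k2), open(d_dock_kitchen)} ∪ {have(k2), locked(d_bay_dock)}
          = {at(dock), have(k2), locked(d_bay_dock), open(d_dock_kitchen)}

== RESULT ==
["at(dock)", "have(k2)", "locked(d_bay_dock)", "open(d_dock_kitchen)"]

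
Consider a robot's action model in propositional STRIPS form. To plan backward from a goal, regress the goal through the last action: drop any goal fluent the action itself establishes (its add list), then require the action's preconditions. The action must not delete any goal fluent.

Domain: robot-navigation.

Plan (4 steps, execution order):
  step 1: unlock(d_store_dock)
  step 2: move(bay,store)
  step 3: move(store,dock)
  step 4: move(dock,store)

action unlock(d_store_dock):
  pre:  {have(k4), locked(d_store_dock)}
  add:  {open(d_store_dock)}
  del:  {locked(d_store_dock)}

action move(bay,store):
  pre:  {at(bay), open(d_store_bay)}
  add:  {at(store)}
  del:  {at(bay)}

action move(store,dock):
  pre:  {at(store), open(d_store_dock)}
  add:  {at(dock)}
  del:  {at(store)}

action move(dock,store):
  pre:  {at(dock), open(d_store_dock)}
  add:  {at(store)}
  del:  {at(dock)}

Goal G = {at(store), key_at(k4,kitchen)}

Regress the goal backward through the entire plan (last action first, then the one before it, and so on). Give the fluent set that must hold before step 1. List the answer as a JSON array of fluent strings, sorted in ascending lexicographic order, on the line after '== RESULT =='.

Work backward from the goal:
  through step 4 (move(dock,store)): drop {at(store)}, keep {key_at(k4,kitchen)}, require {at(dock), open(d_store_dock)}
    → {at(dock), key_at(k4,kitchen), open(d_store_dock)}
  through step 3 (move(store,dock)): drop {at(dock)}, keep {key_at(k4,kitchen), open(d_store_dock)}, require {at(store), open(d_store_dock)}
    → {at(store), key_at(k4,kitchen), open(d_store_dock)}
  through step 2 (move(bay,store)): drop {at(store)}, keep {key_at(k4,kitchen), open(d_store_dock)}, require {at(bay), open(d_store_bay)}
    → {at(bay), key_at(k4,kitchen), open(d_store_bay), open(d_store_dock)}
  through step 1 (unlock(d_store_dock)): drop {open(d_store_dock)}, keep {at(bay), key_at(k4,kitchen), open(d_store_bay)}, require {have(k4), locked(d_store_dock)}
    → {at(bay), have(k4), key_at(k4,kitchen), locked(d_store_dock), open(d_store_bay)}

== RESULT ==
["at(bay)", "have(k4)", "key_at(k4,kitchen)", "locked(d_store_dock)", "open(d_store_bay)"]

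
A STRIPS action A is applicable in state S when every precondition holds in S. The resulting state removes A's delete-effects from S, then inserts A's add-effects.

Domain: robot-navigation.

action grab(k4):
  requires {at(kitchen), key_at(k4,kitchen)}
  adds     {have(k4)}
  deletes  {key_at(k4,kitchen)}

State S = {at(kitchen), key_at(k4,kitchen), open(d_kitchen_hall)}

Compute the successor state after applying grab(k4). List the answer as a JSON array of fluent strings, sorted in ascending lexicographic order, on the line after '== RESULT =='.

Progress:
  pre ⊆ S: {at(kitchen), key_at(k4,kitchen)} ⊆ S  — applicable
  S \ del = {at(kitchen), open(d_kitchen_hall)}
  ∪ add   = {at(kitchen), have(k4), open(d_kitchen_hall)}

== RESULT ==
["at(kitchen)", "have(k4)", "open(d_kitchen_hall)"]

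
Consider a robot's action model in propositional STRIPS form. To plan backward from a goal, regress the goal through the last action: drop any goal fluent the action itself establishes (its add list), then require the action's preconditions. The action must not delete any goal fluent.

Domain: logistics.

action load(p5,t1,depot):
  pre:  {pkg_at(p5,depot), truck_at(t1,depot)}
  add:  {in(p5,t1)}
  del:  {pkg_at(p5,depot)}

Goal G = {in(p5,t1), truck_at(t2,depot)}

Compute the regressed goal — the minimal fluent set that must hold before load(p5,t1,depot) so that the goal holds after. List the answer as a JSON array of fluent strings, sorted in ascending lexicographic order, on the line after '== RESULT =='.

Compute (G \ add) ∪ pre:
  G ∩ del = {}  (empty — regression defined)
  G \ add = {in(p5,t1), truck_at(t2,depot)} \ {in(p5,t1)} = {truck_at(t2,depot)}
  ∪ pre   = {truck_at(t2,depot)} ∪ {pkg_at(p5,depot), truck_at(t1,depot)}
          = {pkg_at(p5,depot), truck_at(t1,depot), truck_at(t2,depot)}

== RESULT ==
["pkg_at(p5,depot)", "truck_at(t1,depot)", "truck_at(t2,depot)"]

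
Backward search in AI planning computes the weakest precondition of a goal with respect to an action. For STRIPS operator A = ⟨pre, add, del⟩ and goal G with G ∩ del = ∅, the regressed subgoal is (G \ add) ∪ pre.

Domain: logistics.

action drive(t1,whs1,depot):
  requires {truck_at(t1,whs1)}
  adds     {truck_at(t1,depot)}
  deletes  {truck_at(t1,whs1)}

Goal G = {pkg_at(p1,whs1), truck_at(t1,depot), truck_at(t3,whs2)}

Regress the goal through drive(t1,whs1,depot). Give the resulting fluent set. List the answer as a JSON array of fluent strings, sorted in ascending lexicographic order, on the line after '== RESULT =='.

Compute (G \ add) ∪ pre:
  G ∩ del = {}  (empty — regression defined)
  G \ add = {pkg_at(p1,whs1), truck_at(t1,depot), truck_at(t3,whs2)} \ {truck_at(t1,depot)} = {pkg_at(p1,whs1), truck_at(t3,whs2)}
  ∪ pre   = {pkg_at(p1,whs1), truck_at(t3,whs2)} ∪ {truck_at(t1,whs1)}
          = {pkg_at(p1,whs1), truck_at(t1,whs1), truck_at(t3,whs2)}

== RESULT ==
["pkg_at(p1,whs1)", "truck_at(t1,whs1)", "truck_at(t3,whs2)"]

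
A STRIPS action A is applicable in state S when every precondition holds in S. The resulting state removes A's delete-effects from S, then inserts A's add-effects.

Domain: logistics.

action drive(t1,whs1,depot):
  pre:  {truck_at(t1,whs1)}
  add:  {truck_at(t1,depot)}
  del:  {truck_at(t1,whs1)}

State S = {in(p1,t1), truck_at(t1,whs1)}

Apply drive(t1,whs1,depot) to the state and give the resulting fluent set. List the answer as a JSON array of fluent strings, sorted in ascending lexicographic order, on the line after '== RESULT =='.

Progress:
  pre ⊆ S: {truck_at(t1,whs1)} ⊆ S  — applicable
  S \ del = {in(p1,t1)}
  ∪ add   = {in(p1,t1), truck_at(t1,depot)}

== RESULT ==
["in(p1,t1)", "truck_at(t1,depot)"]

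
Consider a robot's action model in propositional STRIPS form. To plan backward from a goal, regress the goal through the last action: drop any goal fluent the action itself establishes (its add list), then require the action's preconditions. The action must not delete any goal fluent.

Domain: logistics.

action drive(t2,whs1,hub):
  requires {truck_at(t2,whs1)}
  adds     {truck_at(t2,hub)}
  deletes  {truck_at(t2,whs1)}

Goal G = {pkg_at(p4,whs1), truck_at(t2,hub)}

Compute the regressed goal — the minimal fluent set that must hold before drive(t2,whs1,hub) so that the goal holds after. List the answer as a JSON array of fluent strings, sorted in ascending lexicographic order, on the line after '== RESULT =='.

Compute (G \ add) ∪ pre:
  G ∩ del = {}  (empty — regression defined)
  G \ add = {pkg_at(p4,whs1), truck_at(t2,hub)} \ {truck_at(t2,hub)} = {pkg_at(p4,whs1)}
  ∪ pre   = {pkg_at(p4,whs1)} ∪ {truck_at(t2,whs1)}
          = {pkg_at(p4,whs1), truck_at(t2,whs1)}

== RESULT ==
["pkg_at(p4,whs1)", "truck_at(t2,whs1)"]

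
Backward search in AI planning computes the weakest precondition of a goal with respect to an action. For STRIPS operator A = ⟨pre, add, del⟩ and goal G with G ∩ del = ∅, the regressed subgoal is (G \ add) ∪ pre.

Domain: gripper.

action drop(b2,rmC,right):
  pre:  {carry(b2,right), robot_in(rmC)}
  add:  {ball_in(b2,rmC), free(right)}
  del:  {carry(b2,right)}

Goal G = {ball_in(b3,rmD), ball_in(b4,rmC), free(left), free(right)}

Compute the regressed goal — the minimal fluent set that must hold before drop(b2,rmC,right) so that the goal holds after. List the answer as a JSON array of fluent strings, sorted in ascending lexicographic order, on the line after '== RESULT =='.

Compute (G \ add) ∪ pre:
  G ∩ del = {}  (empty — regression defined)
  G \ add = {ball_in(b3,rmD), ball_in(b4,rmC), free(left), free(right)} \ {ball_in(b2,rmC), free(right)} = {ball_in(b3,rmD), ball_in(b4,rmC), free(left)}
  ∪ pre   = {ball_in(b3,rmD), ball_in(b4,rmC), free(left)} ∪ {carry(b2,right), robot_in(rmC)}
          = {ball_in(b3,rmD), ball_in(b4,rmC), carry(b2,right), free(left), robot_in(rmC)}

== RESULT ==
["ball_in(b3,rmD)", "ball_in(b4,rmC)", "carry(b2,right)", "free(left)", "robot_in(rmC)"]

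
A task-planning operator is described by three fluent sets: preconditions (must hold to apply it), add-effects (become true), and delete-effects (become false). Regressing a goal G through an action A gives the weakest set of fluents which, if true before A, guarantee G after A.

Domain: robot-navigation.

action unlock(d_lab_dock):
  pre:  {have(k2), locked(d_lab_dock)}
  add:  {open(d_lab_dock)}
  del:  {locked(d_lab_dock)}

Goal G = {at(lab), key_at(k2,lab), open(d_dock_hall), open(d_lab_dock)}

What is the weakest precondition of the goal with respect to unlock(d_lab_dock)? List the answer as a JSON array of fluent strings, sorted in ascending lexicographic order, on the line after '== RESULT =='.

Compute (G \ add) ∪ pre:
  G ∩ del = {}  (empty — regression defined)
  G \ add = {at(lab), key_at(k2,lab), open(d_dock_hall), open(d_lab_dock)} \ {open(d_lab_dock)} = {at(lab), key_at(k2,lab), open(d_dock_hall)}
  ∪ pre   = {at(lab), key_at(k2,lab), open(d_dock_hall)} ∪ {have(k2), locked(d_lab_dock)}
          = {at(lab), have(k2), key_at(k2,lab), locked(d_lab_dock), open(d_dock_hall)}

== RESULT ==
["at(lab)", "have(k2)", "key_at(k2,lab)", "locked(d_lab_dock)", "open(d_dock_hall)"]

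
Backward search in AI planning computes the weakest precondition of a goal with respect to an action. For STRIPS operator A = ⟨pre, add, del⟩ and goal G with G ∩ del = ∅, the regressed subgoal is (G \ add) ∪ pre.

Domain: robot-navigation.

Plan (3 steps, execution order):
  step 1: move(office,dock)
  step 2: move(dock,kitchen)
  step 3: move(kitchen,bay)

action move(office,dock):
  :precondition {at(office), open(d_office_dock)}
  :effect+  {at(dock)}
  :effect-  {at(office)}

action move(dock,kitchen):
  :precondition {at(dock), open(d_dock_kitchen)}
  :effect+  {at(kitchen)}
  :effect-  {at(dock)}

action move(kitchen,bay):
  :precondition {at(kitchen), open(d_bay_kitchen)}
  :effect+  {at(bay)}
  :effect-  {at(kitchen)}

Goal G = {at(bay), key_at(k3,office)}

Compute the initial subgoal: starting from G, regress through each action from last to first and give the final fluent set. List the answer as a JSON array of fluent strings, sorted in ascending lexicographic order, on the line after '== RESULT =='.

Regress step by step:
  through step 3 (move(kitchen,bay)): drop {at(bay)}, keep {key_at(k3,office)}, require {at(kitchen), open(d_bay_kitchen)}
    → {at(kitchen), key_at(k3,office), open(d_bay_kitchen)}
  through step 2 (move(dock,kitchen)): drop {at(kitchen)}, keep {key_at(k3,office), open(d_bay_kitchen)}, require {at(dock), open(d_dock_kitchen)}
    → {at(dock), key_at(k3,office), open(d_bay_kitchen), open(d_dock_kitchen)}
  through step 1 (move(office,dock)): drop {at(dock)}, keep {key_at(k3,office), open(d_bay_kitchen), open(d_dock_kitchen)}, require {at(office), open(d_office_dock)}
    → {at(office), key_at(k3,office), open(d_bay_kitchen), open(d_dock_kitchen), open(d_office_dock)}

== RESULT ==
["at(office)", "key_at(k3,office)", "open(d_bay_kitchen)", "open(d_dock_kitchen)", "open(d_office_dock)"]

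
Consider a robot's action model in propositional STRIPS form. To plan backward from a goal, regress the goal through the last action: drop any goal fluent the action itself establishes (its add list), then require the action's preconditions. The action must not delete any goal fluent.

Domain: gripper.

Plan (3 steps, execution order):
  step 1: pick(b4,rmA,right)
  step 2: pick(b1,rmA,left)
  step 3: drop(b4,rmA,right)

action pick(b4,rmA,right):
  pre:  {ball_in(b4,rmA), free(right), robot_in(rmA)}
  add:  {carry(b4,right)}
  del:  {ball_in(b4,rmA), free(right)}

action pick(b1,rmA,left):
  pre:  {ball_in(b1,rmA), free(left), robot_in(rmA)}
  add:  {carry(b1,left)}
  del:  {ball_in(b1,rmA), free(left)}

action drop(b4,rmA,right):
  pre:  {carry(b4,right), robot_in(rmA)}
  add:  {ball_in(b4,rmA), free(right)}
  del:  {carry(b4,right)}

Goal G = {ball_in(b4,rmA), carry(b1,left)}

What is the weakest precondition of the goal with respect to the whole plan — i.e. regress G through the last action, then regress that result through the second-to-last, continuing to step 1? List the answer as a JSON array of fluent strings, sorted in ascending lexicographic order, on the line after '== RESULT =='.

Regress step by step:
  through step 3 (drop(b4,rmA,right)): drop {ball_in(b4,rmA)}, keep {carry(b1,left)}, require {carry(b4,right), robot_in(rmA)}
    → {carry(b1,left), carry(b4,right), robot_in(rmA)}
  through step 2 (pick(b1,rmA,left)): drop {carry(b1,left)}, keep {carry(b4,right), robot_in(rmA)}, require {ball_in(b1,rmA), free(left), robot_in(rmA)}
    → {ball_in(b1,rmA), carry(b4,right), free(left), robot_in(rmA)}
  through step 1 (pick(b4,rmA,right)): drop {carry(b4,right)}, keep {ball_in(b1,rmA), free(left), robot_in(rmA)}, require {ball_in(b4,rmA), free(right), robot_in(rmA)}
    → {ball_in(b1,rmA), ball_in(b4,rmA), free(left), free(right), robot_in(rmA)}

== RESULT ==
["ball_in(b1,rmA)", "ball_in(b4,rmA)", "free(left)", "free(right)", "robot_in(rmA)"]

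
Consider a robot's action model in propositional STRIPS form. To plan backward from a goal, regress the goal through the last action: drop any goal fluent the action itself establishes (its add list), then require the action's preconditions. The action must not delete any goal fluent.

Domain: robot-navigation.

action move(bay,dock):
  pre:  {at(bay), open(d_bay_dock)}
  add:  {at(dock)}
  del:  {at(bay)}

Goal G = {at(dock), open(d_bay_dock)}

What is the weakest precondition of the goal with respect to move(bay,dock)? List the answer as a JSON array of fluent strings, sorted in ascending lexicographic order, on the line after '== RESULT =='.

Regress:
  G ∩ del = {}  (empty — regression defined)
  G \ add = {at(dock), open(d_bay_dock)} \ {at(dock)} = {open(d_bay_dock)}
  ∪ pre   = {open(d_bay_dock)} ∪ {at(bay), open(d_bay_dock)}
          = {at(bay), open(d_bay_dock)}

== RESULT ==
["at(bay)", "open(d_bay_dock)"]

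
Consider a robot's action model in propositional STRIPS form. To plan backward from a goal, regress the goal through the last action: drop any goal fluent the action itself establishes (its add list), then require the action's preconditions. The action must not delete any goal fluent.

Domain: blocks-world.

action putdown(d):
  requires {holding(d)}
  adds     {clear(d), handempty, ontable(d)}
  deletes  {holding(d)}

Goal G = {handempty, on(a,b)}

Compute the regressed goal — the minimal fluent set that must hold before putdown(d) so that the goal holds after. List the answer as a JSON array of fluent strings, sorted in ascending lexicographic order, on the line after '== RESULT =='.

Regress:
  G ∩ del = {}  (empty — regression defined)
  G \ add = {handempty, on(a,b)} \ {clear(d), handempty, ontable(d)} = {on(a,b)}
  ∪ pre   = {on(a,b)} ∪ {holding(d)}
          = {holding(d), on(a,b)}

== RESULT ==
["holding(d)", "on(a,b)"]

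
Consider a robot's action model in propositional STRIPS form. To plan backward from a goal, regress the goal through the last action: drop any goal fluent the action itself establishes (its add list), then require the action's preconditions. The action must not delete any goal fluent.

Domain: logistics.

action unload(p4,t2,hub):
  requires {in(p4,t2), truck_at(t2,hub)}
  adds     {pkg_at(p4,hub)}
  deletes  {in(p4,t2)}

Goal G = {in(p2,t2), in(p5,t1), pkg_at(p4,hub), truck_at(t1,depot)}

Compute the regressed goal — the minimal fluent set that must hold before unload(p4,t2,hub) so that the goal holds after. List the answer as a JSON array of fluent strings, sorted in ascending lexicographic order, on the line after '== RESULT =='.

Compute (G \ add) ∪ pre:
  G ∩ del = {}  (empty — regression defined)
  G \ add = {in(p2,t2), in(p5,t1), pkg_at(p4,hub), truck_at(t1,depot)} \ {pkg_at(p4,hub)} = {in(p2,t2), in(p5,t1), truck_at(t1,depot)}
  ∪ pre   = {in(p2,t2), in(p5,t1), truck_at(t1,depot)} ∪ {in(p4,t2), truck_at(t2,hub)}
          = {in(p2,t2), in(p4,t2), in(p5,t1), truck_at(t1,depot), truck_at(t2,hub)}

== RESULT ==
["in(p2,t2)", "in(p4,t2)", "in(p5,t1)", "truck_at(t1,depot)", "truck_at(t2,hub)"]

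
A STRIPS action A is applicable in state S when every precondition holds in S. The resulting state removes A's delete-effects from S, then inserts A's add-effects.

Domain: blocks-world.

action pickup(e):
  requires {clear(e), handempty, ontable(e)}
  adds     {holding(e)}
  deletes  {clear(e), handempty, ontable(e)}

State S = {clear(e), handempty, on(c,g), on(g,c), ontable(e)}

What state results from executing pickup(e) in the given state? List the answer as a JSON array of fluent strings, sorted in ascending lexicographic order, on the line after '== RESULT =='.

Progress:
  pre ⊆ S: {clear(e), handempty, ontable(e)} ⊆ S  — applicable
  S \ del = {on(c,g), on(g,c)}
  ∪ add   = {holding(e), on(c,g), on(g,c)}

== RESULT ==
["holding(e)", "on(c,g)", "on(g,c)"]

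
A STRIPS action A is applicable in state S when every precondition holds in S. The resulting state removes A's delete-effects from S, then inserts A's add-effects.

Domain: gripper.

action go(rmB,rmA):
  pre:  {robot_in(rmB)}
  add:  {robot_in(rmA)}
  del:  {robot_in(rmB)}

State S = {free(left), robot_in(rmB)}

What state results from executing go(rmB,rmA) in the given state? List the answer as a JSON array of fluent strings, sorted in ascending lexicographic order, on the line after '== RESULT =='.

Compute (S \ del) ∪ add:
  pre ⊆ S: {robot_in(rmB)} ⊆ S  — applicable
  S \ del = {free(left)}
  ∪ add   = {free(left), robot_in(rmA)}

== RESULT ==
["free(left)", "robot_in(rmA)"]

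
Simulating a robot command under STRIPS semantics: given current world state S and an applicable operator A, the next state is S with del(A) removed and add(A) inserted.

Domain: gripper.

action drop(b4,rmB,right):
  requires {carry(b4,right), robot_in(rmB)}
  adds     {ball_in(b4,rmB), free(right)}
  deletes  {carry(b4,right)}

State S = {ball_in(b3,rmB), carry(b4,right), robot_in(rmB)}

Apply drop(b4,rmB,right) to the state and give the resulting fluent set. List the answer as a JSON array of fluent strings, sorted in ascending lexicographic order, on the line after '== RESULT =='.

Compute (S \ del) ∪ add:
  pre ⊆ S: {carry(b4,right), robot_in(rmB)} ⊆ S  — applicable
  S \ del = {ball_in(b3,rmB), robot_in(rmB)}
  ∪ add   = {ball_in(b3,rmB), ball_in(b4,rmB), free(right), robot_in(rmB)}

== RESULT ==
["ball_in(b3,rmB)", "ball_in(b4,rmB)", "free(right)", "robot_in(rmB)"]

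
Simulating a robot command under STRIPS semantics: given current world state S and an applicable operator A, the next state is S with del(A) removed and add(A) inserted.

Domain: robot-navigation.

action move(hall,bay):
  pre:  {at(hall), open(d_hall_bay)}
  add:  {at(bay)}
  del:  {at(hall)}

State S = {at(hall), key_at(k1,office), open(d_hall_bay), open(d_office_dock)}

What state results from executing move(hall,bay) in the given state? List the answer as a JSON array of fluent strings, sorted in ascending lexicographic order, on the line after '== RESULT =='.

Progress:
  pre ⊆ S: {at(hall), open(d_hall_bay)} ⊆ S  — applicable
  S \ del = {key_at(k1,office), open(d_hall_bay), open(d_office_dock)}
  ∪ add   = {at(bay), key_at(k1,office), open(d_hall_bay), open(d_office_dock)}

== RESULT ==
["at(bay)", "key_at(k1,office)", "open(d_hall_bay)", "open(d_office_dock)"]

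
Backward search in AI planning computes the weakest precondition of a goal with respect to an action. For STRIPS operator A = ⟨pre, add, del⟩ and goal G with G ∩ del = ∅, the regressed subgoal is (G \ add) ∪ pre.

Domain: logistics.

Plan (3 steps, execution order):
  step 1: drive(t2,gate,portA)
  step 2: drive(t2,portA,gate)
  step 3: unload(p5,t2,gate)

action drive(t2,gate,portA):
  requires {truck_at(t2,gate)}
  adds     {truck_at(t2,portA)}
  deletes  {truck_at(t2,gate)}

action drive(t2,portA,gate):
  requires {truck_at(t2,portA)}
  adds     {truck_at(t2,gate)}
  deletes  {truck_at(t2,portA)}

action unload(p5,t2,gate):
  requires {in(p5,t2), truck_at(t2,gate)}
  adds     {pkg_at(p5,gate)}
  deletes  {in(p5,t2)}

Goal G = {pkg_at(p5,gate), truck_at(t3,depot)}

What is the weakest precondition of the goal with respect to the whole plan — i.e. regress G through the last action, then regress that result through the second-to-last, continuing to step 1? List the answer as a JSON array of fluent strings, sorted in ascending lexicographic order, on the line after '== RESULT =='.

Work backward from the goal:
  through step 3 (unload(p5,t2,gate)): drop {pkg_at(p5,gate)}, keep {truck_at(t3,depot)}, require {in(p5,t2), truck_at(t2,gate)}
    → {in(p5,t2), truck_at(t2,gate), truck_at(t3,depot)}
  through step 2 (drive(t2,portA,gate)): drop {truck_at(t2,gate)}, keep {in(p5,t2), truck_at(t3,depot)}, require {truck_at(t2,portA)}
    → {in(p5,t2), truck_at(t2,portA), truck_at(t3,depot)}
  through step 1 (drive(t2,gate,portA)): drop {truck_at(t2,portA)}, keep {in(p5,t2), truck_at(t3,depot)}, require {truck_at(t2,gate)}
    → {in(p5,t2), truck_at(t2,gate), truck_at(t3,depot)}

== RESULT ==
["in(p5,t2)", "truck_at(t2,gate)", "truck_at(t3,depot)"]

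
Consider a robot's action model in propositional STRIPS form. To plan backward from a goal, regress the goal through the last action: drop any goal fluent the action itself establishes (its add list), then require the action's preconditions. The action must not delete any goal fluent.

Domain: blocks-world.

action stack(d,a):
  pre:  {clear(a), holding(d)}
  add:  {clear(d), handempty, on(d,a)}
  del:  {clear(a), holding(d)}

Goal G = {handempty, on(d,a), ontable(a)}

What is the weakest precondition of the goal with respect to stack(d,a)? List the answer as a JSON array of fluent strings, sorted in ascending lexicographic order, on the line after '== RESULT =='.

Regress:
  G ∩ del = {}  (empty — regression defined)
  G \ add = {handempty, on(d,a), ontable(a)} \ {clear(d), handempty, on(d,a)} = {ontable(a)}
  ∪ pre   = {ontable(a)} ∪ {clear(a), holding(d)}
          = {clear(a), holding(d), ontable(a)}

== RESULT ==
["clear(a)", "holding(d)", "ontable(a)"]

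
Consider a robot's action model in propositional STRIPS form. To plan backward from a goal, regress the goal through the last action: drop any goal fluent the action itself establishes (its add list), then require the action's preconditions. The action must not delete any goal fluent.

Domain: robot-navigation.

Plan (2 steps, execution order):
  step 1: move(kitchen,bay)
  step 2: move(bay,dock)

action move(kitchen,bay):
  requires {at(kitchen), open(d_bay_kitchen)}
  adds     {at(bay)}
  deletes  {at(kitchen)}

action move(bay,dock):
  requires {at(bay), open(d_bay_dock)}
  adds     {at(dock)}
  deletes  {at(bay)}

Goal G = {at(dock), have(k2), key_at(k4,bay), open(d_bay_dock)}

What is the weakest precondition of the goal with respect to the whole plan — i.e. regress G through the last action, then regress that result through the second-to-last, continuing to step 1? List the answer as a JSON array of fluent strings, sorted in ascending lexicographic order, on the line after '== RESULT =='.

Work backward from the goal:
  through step 2 (move(bay,dock)): drop {at(dock)}, keep {have(k2), key_at(k4,bay), open(d_bay_dock)}, require {at(bay), open(d_bay_dock)}
    → {at(bay), have(k2), key_at(k4,bay), open(d_bay_dock)}
  through step 1 (move(kitchen,bay)): drop {at(bay)}, keep {have(k2), key_at(k4,bay), open(d_bay_dock)}, require {at(kitchen), open(d_bay_kitchen)}
    → {at(kitchen), have(k2), key_at(k4,bay), open(d_bay_dock), open(d_bay_kitchen)}

== RESULT ==
["at(kitchen)", "have(k2)", "key_at(k4,bay)", "open(d_bay_dock)", "open(d_bay_kitchen)"]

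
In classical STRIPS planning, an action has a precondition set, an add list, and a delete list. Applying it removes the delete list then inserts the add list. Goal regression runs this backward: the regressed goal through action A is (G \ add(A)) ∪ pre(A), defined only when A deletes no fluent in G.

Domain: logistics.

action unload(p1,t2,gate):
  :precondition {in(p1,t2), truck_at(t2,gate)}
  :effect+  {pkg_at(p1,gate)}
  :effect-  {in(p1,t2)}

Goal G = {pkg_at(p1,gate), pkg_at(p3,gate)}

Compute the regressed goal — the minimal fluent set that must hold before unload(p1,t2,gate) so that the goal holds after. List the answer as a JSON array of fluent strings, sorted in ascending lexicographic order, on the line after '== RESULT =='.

Regress:
  G ∩ del = {}  (empty — regression defined)
  G \ add = {pkg_at(p1,gate), pkg_at(p3,gate)} \ {pkg_at(p1,gate)} = {pkg_at(p3,gate)}
  ∪ pre   = {pkg_at(p3,gate)} ∪ {in(p1,t2), truck_at(t2,gate)}
          = {in(p1,t2), pkg_at(p3,gate), truck_at(t2,gate)}

== RESULT ==
["in(p1,t2)", "pkg_at(p3,gate)", "truck_at(t2,gate)"]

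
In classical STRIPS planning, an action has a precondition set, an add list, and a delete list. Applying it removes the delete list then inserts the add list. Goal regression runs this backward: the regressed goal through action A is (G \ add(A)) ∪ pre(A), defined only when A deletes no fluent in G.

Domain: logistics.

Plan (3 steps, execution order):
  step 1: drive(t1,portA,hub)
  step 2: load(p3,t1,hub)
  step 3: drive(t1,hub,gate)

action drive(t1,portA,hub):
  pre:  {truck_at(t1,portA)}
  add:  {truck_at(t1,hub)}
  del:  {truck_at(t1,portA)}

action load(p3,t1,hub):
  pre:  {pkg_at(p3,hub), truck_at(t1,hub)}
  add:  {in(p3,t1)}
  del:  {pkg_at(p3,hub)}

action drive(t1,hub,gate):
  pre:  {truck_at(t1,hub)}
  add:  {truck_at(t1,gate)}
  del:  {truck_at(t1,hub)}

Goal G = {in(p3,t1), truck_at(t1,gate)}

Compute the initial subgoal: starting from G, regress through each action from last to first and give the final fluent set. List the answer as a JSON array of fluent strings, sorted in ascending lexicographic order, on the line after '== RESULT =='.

Regress step by step:
  through step 3 (drive(t1,hub,gate)): drop {truck_at(t1,gate)}, keep {in(p3,t1)}, require {truck_at(t1,hub)}
    → {in(p3,t1), truck_at(t1,hub)}
  through step 2 (load(p3,t1,hub)): drop {in(p3,t1)}, keep {truck_at(t1,hub)}, require {pkg_at(p3,hub), truck_at(t1,hub)}
    → {pkg_at(p3,hub), truck_at(t1,hub)}
  through step 1 (drive(t1,portA,hub)): drop {truck_at(t1,hub)}, keep {pkg_at(p3,hub)}, require {truck_at(t1,portA)}
    → {pkg_at(p3,hub), truck_at(t1,portA)}

== RESULT ==
["pkg_at(p3,hub)", "truck_at(t1,portA)"]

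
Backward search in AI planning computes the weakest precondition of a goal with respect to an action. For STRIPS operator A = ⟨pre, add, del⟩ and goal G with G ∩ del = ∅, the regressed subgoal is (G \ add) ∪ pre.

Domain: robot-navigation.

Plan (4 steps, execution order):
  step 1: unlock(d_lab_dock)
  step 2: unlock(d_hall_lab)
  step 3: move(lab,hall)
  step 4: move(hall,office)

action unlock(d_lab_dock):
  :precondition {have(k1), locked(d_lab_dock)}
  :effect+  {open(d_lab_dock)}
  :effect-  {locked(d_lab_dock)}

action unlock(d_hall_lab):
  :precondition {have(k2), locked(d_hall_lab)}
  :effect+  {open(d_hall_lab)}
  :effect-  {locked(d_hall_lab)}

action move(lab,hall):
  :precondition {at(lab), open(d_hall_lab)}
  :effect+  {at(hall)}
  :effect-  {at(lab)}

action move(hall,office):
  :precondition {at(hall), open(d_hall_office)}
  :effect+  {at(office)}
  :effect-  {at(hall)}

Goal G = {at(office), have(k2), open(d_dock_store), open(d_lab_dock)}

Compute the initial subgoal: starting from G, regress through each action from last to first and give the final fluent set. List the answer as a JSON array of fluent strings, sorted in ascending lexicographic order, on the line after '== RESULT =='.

Work backward from the goal:
  through step 4 (move(hall,office)): drop {at(office)}, keep {have(k2), open(d_dock_store), open(d_lab_dock)}, require {at(hall), open(d_hall_office)}
    → {at(hall), have(k2), open(d_dock_store), open(d_hall_office), open(d_lab_dock)}
  through step 3 (move(lab,hall)): drop {at(hall)}, keep {have(k2), open(d_dock_store), open(d_hall_office), open(d_lab_dock)}, require {at(lab), open(d_hall_lab)}
    → {at(lab), have(k2), open(d_dock_store), open(d_hall_lab), open(d_hall_office), open(d_lab_dock)}
  through step 2 (unlock(d_hall_lab)): drop {open(d_hall_lab)}, keep {at(lab), have(k2), open(d_dock_store), open(d_hall_office), open(d_lab_dock)}, require {have(k2), locked(d_hall_lab)}
    → {at(lab), have(k2), locked(d_hall_lab), open(d_dock_store), open(d_hall_office), open(d_lab_dock)}
  through step 1 (unlock(d_lab_dock)): drop {open(d_lab_dock)}, keep {at(lab), have(k2), locked(d_hall_lab), open(d_dock_store), open(d_hall_office)}, require {have(k1), locked(d_lab_dock)}
    → {at(lab), have(k1), have(k2), locked(d_hall_lab), locked(d_lab_dock), open(d_dock_store), open(d_hall_office)}

== RESULT ==
["at(lab)", "have(k1)", "have(k2)", "locked(d_hall_lab)", "locked(d_lab_dock)", "open(d_dock_store)", "open(d_hall_office)"]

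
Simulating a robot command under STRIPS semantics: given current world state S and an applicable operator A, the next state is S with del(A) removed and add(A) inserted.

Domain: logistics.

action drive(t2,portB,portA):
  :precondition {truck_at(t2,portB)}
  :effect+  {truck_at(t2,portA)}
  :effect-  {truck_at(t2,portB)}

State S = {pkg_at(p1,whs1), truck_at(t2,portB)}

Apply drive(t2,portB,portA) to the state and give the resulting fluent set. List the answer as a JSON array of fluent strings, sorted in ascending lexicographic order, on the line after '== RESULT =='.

Progress:
  pre ⊆ S: {truck_at(t2,portB)} ⊆ S  — applicable
  S \ del = {pkg_at(p1,whs1)}
  ∪ add   = {pkg_at(p1,whs1), truck_at(t2,portA)}

== RESULT ==
["pkg_at(p1,whs1)", "truck_at(t2,portA)"]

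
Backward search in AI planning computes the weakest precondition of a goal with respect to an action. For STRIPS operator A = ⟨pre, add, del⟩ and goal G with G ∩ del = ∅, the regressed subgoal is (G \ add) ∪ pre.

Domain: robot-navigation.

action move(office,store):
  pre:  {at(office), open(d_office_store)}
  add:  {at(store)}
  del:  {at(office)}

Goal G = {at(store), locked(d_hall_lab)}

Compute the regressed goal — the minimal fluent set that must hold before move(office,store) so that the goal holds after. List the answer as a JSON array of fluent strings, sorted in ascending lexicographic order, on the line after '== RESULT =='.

Compute (G \ add) ∪ pre:
  G ∩ del = {}  (empty — regression defined)
  G \ add = {at(store), locked(d_hall_lab)} \ {at(store)} = {locked(d_hall_lab)}
  ∪ pre   = {locked(d_hall_lab)} ∪ {at(office), open(d_office_store)}
          = {at(office), locked(d_hall_lab), open(d_office_store)}

== RESULT ==
["at(office)", "locked(d_hall_lab)", "open(d_office_store)"]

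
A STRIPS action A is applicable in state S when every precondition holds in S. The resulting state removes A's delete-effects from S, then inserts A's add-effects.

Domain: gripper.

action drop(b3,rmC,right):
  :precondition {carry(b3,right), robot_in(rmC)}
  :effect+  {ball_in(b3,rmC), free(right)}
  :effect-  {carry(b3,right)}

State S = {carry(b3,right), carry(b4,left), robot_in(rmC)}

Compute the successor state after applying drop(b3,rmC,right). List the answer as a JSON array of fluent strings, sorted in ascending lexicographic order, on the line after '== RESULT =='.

Progress:
  pre ⊆ S: {carry(b3,right), robot_in(rmC)} ⊆ S  — applicable
  S \ del = {carry(b4,left), robot_in(rmC)}
  ∪ add   = {ball_in(b3,rmC), carry(b4,left), free(right), robot_in(rmC)}

== RESULT ==
["ball_in(b3,rmC)", "carry(b4,left)", "free(right)", "robot_in(rmC)"]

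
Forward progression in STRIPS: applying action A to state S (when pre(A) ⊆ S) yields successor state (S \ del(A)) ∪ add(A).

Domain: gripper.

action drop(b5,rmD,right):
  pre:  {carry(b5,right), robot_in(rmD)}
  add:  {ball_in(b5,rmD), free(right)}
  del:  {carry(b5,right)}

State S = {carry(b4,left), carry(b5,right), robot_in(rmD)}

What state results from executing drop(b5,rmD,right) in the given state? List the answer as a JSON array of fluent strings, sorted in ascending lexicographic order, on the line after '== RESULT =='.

Compute (S \ del) ∪ add:
  pre ⊆ S: {carry(b5,right), robot_in(rmD)} ⊆ S  — applicable
  S \ del = {carry(b4,left), robot_in(rmD)}
  ∪ add   = {ball_in(b5,rmD), carry(b4,left), free(right), robot_in(rmD)}

== RESULT ==
["ball_in(b5,rmD)", "carry(b4,left)", "free(right)", "robot_in(rmD)"]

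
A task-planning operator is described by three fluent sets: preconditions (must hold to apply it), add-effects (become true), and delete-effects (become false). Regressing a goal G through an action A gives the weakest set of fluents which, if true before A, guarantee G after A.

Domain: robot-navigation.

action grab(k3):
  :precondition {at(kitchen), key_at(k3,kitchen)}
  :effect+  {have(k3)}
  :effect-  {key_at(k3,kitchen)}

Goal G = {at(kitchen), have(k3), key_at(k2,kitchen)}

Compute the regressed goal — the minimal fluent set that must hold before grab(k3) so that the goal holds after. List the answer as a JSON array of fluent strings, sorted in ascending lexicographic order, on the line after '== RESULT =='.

Compute (G \ add) ∪ pre:
  G ∩ del = {}  (empty — regression defined)
  G \ add = {at(kitchen), have(k3), key_at(k2,kitchen)} \ {have(k3)} = {at(kitchen), key_at(k2,kitchen)}
  ∪ pre   = {at(kitchen), key_at(k2,kitchen)} ∪ {at(kitchen), key_at(k3,kitchen)}
          = {at(kitchen), key_at(k2,kitchen), key_at(k3,kitchen)}

== RESULT ==
["at(kitchen)", "key_at(k2,kitchen)", "key_at(k3,kitchen)"]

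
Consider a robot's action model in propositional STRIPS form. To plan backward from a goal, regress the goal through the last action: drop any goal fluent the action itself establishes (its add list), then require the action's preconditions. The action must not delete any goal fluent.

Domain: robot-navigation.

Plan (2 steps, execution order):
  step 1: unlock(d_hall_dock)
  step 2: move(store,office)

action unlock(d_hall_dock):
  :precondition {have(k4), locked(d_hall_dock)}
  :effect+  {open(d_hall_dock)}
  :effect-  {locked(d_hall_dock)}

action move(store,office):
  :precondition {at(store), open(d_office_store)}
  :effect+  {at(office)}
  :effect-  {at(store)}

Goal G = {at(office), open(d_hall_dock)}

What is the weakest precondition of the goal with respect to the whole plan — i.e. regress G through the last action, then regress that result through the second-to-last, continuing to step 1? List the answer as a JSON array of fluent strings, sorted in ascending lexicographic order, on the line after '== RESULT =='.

Work backward from the goal:
  through step 2 (move(store,office)): drop {at(office)}, keep {open(d_hall_dock)}, require {at(store), open(d_office_store)}
    → {at(store), open(d_hall_dock), open(d_office_store)}
  through step 1 (unlock(d_hall_dock)): drop {open(d_hall_dock)}, keep {at(store), open(d_office_store)}, require {have(k4), locked(d_hall_dock)}
    → {at(store), have(k4), locked(d_hall_dock), open(d_office_store)}

== RESULT ==
["at(store)", "have(k4)", "locked(d_hall_dock)", "open(d_office_store)"]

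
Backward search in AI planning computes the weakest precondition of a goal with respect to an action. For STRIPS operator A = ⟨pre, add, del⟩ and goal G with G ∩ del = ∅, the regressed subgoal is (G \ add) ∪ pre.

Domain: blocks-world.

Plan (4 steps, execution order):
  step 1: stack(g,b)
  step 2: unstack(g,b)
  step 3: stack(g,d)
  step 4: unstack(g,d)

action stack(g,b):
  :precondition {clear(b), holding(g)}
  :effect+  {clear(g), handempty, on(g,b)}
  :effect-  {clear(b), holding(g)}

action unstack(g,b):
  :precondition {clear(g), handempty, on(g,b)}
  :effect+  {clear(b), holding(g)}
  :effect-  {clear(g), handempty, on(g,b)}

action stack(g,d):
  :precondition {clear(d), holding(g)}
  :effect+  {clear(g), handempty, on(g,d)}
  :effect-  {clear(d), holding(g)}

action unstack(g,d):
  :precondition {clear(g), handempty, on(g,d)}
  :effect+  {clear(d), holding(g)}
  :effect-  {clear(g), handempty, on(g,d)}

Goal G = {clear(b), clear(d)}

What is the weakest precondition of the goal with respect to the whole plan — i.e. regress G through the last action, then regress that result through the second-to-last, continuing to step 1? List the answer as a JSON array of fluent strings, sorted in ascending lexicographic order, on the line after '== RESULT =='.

Work backward from the goal:
  through step 4 (unstack(g,d)): drop {clear(d)}, keep {clear(b)}, require {clear(g), handempty, on(g,d)}
    → {clear(b), clear(g), handempty, on(g,d)}
  through step 3 (stack(g,d)): drop {clear(g), handempty, on(g,d)}, keep {clear(b)}, require {clear(d), holding(g)}
    → {clear(b), clear(d), holding(g)}
  through step 2 (unstack(g,b)): drop {clear(b), holding(g)}, keep {clear(d)}, require {clear(g), handempty, on(g,b)}
    → {clear(d), clear(g), handempty, on(g,b)}
  through step 1 (stack(g,b)): drop {clear(g), handempty, on(g,b)}, keep {clear(d)}, require {clear(b), holding(g)}
    → {clear(b), clear(d), holding(g)}

== RESULT ==
["clear(b)", "clear(d)", "holding(g)"]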